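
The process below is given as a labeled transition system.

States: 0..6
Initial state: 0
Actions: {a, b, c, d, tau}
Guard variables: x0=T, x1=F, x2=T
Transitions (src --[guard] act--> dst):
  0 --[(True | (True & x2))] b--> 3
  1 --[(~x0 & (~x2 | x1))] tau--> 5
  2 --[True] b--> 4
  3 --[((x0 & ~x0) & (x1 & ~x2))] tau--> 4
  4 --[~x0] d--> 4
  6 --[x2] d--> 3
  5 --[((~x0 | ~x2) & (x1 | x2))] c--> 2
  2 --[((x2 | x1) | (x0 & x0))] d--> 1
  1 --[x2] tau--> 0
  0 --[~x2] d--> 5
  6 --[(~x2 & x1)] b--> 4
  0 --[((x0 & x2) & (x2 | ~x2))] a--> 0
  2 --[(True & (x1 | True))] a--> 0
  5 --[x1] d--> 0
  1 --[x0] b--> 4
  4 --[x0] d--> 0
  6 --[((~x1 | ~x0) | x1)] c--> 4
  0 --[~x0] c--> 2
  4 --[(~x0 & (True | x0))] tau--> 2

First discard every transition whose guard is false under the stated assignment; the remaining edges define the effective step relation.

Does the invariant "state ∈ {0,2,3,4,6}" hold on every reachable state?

Safe = {0,2,3,4,6}
R = {0,3}
  0: ok
  3: ok

Answer: INVARIANT HOLDS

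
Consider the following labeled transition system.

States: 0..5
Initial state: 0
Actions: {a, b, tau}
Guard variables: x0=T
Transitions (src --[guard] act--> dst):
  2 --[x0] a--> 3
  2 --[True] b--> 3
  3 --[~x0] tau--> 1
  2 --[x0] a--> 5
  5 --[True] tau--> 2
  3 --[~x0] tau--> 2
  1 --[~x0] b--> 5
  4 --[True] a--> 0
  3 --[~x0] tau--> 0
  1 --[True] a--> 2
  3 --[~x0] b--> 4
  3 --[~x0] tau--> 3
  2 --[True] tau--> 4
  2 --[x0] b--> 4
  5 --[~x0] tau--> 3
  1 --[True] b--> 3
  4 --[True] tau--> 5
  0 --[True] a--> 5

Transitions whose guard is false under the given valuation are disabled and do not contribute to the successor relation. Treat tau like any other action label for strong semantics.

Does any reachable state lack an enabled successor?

Reach set: {0,2,3,4,5}
  0: a→5  [deg 1]
  2: a→3  a→5  b→3  b→4  tau→4  [deg 5]
  3: ∅  [no exit]
  4: a→0  tau→5  [deg 2]
  5: tau→2  [deg 1]
Path to 3: a·tau·a

Answer: DEADLOCK at state 3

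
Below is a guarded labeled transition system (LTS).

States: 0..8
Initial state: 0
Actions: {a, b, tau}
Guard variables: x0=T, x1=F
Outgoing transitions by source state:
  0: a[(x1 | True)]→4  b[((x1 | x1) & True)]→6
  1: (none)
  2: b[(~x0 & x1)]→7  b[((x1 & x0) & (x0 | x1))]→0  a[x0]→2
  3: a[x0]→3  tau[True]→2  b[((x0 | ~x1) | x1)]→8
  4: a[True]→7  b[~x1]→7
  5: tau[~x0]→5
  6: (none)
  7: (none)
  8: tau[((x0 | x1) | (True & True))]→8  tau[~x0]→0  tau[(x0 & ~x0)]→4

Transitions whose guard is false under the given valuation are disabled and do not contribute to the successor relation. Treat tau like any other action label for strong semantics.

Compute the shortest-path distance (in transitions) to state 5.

Layered search for 5:
  depth 0: {0}
  depth 1: {4}
  depth 2: {7}
5 never appears.

Answer: UNREACHABLE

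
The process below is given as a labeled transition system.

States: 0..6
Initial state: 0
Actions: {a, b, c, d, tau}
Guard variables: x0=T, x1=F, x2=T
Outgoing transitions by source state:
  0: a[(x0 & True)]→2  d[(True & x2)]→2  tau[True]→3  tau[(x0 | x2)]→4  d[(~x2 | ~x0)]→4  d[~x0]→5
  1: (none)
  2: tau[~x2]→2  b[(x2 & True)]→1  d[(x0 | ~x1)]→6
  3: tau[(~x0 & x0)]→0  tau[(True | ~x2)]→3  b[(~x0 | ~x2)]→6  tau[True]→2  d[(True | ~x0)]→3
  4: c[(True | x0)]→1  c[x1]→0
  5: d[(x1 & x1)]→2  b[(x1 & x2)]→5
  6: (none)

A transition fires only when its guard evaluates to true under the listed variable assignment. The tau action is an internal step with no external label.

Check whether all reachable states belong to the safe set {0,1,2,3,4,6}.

Answer: INVARIANT HOLDS

Analysis:
Safe = {0,1,2,3,4,6}
Reachable = {0,1,2,3,4,6}
  0: safe
  1: safe
  2: safe
  3: safe
  4: safe
  6: safe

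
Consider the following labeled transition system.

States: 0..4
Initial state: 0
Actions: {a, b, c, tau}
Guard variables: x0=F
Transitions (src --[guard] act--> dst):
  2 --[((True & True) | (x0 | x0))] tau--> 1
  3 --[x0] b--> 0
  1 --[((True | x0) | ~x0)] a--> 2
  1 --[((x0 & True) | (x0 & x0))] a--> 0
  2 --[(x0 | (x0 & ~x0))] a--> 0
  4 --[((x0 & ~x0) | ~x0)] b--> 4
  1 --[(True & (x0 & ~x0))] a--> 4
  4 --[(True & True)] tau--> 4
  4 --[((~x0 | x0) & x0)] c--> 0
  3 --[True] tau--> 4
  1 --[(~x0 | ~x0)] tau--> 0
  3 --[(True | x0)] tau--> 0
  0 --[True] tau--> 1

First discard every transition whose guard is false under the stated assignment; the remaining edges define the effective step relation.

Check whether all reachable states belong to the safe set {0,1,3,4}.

Answer: INVARIANT VIOLATED at state 2

Trace:
Safe = {0,1,3,4}
Reachable = {0,1,2}
  0: ok
  1: ok
  2: ✗ unsafe
reach 2 via tau·a — violates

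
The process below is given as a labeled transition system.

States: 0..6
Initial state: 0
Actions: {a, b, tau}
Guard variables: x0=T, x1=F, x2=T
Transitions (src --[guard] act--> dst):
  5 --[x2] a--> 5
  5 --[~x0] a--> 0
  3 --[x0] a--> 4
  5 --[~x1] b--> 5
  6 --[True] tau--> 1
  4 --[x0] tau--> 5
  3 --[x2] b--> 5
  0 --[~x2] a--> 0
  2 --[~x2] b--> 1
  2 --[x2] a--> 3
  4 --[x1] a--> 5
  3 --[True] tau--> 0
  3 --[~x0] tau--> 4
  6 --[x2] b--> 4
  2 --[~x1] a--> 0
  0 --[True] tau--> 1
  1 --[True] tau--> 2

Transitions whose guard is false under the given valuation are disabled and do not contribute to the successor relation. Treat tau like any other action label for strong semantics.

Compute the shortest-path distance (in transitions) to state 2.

BFS to 2:
  depth 0: {0}
  depth 1: {1}
  depth 2: {2}
first hit 2 at d=2 via tau·tau

Answer: 2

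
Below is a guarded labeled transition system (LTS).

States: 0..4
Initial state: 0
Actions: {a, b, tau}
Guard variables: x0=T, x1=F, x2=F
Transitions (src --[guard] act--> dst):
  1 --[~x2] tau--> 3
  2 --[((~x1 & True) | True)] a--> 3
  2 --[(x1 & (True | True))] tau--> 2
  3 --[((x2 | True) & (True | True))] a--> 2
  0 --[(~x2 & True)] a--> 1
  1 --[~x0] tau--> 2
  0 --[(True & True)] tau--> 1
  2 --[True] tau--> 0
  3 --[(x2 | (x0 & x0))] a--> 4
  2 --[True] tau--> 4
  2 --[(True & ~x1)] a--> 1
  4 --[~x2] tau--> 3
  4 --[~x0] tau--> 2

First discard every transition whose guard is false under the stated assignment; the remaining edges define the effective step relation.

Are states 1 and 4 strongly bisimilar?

Answer: BISIMILAR

Trace:
Refine partition for ~:
  π0 = {{0,1,2,3,4}}
  π1 = {{0,2},{1,4},{3}}
  π2 = {{0},{1,4},{2},{3}}
4 equivalence class(es) (converged in 3)
1∈{1,4}, 4∈{1,4}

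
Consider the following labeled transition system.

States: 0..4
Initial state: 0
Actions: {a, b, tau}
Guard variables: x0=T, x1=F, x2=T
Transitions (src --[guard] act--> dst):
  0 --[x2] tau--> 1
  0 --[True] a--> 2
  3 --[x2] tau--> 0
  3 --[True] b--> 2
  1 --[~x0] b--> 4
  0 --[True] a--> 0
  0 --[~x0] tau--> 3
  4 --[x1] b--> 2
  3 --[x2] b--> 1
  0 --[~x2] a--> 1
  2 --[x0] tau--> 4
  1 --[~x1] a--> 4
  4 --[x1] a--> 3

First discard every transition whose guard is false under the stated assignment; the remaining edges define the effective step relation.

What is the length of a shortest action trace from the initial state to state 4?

Answer: 2

Working:
BFS to 4:
  Layer 0: {0}
  Layer 1: {1,2}
  Layer 2: {4}
first hit 4 at d=2 via a·tau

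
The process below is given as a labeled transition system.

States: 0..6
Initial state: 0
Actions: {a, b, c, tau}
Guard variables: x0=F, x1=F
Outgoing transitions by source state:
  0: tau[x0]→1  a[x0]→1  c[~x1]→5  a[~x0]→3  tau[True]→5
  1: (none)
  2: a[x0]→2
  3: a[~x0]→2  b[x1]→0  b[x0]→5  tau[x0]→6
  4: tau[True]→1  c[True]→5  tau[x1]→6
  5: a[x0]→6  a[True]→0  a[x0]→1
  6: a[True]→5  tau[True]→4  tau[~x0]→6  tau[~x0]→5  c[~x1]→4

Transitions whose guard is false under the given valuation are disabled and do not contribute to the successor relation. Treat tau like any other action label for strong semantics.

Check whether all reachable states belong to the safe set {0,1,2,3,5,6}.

Answer: INVARIANT HOLDS

Trace:
Inv-set: {0,1,2,3,5,6}
R = {0,2,3,5}
  0: ✓
  2: ✓
  3: ✓
  5: ✓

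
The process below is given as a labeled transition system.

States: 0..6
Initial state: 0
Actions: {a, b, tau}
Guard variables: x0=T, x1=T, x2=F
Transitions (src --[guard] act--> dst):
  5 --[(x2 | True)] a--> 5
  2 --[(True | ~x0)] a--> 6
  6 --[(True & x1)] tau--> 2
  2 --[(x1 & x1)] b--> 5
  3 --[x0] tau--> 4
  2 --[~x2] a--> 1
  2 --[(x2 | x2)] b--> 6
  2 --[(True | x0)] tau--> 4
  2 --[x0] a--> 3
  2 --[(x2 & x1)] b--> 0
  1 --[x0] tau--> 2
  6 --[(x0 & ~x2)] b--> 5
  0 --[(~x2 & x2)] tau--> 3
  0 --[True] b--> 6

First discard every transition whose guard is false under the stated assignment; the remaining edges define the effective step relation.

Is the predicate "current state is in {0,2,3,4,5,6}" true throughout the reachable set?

Answer: INVARIANT VIOLATED at state 1

Trace:
Inv-set: {0,2,3,4,5,6}
R = {0,1,2,3,4,5,6}
  0: ✓
  1: outside
  2: ✓
  3: ✓
  4: ✓
  5: ✓
  6: ✓
reach 1 via b·tau·a — violates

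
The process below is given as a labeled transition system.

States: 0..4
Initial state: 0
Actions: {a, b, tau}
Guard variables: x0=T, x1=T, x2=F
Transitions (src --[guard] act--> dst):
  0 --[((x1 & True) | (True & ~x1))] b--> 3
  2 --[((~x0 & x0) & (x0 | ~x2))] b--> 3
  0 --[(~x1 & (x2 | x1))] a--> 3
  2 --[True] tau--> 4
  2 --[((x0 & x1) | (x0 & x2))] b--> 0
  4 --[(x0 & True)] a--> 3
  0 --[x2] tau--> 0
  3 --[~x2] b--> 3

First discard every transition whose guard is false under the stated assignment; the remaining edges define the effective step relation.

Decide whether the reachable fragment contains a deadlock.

Answer: DEADLOCK-FREE

Working:
Reachable = {0,3}
  0: b→3  [deg 1]
  3: b→3  [deg 1]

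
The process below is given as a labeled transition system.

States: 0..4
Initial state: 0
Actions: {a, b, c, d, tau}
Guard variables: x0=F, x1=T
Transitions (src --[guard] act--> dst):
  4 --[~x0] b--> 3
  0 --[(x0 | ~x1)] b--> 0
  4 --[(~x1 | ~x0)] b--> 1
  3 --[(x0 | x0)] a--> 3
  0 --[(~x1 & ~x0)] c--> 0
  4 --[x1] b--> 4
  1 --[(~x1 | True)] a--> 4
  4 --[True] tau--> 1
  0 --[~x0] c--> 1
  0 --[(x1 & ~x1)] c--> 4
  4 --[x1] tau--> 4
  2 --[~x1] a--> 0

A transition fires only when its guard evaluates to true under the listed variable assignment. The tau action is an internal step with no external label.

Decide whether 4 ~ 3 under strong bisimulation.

Compute ~ classes (split until stable):
  P[0] = {{0,1,2,3,4}}
  P[1] = {{0},{1},{2,3},{4}}
Fixed point at round 2; 4 class(es).
[4]={4}  [3]={2,3}

Answer: NOT BISIMILAR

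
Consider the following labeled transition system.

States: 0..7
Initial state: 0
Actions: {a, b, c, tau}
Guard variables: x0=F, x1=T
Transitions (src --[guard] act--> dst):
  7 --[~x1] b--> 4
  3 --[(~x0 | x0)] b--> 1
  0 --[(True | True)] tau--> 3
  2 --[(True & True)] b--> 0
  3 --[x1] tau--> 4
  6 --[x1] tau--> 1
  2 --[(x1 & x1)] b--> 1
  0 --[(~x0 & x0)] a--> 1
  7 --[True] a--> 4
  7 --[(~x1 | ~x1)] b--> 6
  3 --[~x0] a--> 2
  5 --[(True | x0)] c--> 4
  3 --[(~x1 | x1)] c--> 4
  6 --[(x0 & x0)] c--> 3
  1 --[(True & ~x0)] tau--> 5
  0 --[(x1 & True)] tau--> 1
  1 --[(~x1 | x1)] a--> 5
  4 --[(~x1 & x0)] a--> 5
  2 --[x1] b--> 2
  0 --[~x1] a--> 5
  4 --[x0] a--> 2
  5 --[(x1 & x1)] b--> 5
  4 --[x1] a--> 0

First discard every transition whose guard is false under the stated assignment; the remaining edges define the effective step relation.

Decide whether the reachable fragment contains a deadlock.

Answer: DEADLOCK-FREE

Trace:
Reach set: {0,1,2,3,4,5}
  0: tau→1  tau→3  [2 out]
  1: a→5  tau→5  [2 out]
  2: b→0  b→1  b→2  [3 out]
  3: a→2  b→1  c→4  tau→4  [4 out]
  4: a→0  [1 out]
  5: b→5  c→4  [2 out]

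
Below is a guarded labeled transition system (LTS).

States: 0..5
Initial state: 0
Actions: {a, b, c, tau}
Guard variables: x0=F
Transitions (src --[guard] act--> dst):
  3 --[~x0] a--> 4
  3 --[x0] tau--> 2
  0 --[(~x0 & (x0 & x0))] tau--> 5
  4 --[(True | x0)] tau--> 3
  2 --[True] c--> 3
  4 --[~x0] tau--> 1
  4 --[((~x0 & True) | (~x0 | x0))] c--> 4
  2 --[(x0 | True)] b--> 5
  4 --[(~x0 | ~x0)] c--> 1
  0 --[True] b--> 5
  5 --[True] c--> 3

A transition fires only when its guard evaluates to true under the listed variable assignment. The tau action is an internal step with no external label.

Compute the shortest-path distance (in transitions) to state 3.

BFS to 3:
  L0 = {0}
  L1 = {5}
  L2 = {3}
depth(3)=2, e.g. b·c

Answer: 2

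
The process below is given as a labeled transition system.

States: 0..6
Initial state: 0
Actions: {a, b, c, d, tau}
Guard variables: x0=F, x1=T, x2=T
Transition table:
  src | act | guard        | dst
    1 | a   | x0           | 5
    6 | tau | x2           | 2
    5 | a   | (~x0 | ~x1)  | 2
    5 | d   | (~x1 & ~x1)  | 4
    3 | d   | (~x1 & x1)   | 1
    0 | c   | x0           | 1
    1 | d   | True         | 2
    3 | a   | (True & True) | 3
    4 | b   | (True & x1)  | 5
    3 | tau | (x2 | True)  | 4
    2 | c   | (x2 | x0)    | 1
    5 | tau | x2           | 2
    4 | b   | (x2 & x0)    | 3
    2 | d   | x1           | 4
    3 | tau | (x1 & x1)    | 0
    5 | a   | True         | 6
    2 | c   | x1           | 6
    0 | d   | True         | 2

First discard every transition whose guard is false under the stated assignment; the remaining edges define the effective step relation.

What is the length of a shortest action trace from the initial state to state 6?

Answer: 2

Working:
Breadth-first toward 6:
  Layer 0: {0}
  Layer 1: {2}
  Layer 2: {1,4,6}
first hit 6 at d=2 via d·c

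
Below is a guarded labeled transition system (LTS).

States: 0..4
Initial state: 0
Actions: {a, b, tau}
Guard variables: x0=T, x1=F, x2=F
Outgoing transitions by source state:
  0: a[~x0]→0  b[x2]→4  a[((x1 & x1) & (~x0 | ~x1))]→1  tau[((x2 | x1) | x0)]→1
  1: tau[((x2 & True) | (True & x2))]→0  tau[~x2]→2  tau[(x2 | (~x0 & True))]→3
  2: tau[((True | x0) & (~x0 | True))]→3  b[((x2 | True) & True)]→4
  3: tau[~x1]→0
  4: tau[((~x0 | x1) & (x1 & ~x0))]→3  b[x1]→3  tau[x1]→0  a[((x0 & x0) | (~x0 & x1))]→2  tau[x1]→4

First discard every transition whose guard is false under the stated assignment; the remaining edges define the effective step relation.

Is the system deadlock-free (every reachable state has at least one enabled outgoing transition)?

R = {0,1,2,3,4}
  0: tau→1  [1 exit(s)]
  1: tau→2  [1 exit(s)]
  2: b→4  tau→3  [2 exit(s)]
  3: tau→0  [1 exit(s)]
  4: a→2  [1 exit(s)]

Answer: DEADLOCK-FREE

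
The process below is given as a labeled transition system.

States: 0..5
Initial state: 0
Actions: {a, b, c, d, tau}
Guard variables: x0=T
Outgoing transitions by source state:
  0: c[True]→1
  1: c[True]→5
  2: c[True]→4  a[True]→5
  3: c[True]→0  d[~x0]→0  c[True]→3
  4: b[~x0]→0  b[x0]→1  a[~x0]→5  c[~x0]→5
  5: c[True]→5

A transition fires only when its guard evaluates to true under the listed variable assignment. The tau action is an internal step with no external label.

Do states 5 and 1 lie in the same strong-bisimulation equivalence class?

Bisimulation quotient by refinement:
  π0 = {{0,1,2,3,4,5}}
  π1 = {{0,1,3,5},{2},{4}}
stable after 2 split(s): 3 block(s)
[5]={0,1,3,5}  [1]={0,1,3,5}

Answer: BISIMILAR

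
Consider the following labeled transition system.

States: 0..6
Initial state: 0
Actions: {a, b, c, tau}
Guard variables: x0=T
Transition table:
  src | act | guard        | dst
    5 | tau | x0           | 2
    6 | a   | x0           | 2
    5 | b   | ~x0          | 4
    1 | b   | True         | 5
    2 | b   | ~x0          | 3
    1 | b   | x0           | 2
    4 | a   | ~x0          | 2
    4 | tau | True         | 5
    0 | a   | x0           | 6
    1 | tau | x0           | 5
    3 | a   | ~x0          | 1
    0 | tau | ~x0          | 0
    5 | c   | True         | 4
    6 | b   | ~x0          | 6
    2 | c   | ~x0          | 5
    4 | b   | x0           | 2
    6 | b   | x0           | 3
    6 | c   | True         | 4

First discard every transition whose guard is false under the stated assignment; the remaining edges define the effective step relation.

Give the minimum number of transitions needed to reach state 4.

Answer: 2

Analysis:
Layered search for 4:
  depth 0: {0}
  depth 1: {6}
  depth 2: {2,3,4}
first hit 4 at d=2 via a·c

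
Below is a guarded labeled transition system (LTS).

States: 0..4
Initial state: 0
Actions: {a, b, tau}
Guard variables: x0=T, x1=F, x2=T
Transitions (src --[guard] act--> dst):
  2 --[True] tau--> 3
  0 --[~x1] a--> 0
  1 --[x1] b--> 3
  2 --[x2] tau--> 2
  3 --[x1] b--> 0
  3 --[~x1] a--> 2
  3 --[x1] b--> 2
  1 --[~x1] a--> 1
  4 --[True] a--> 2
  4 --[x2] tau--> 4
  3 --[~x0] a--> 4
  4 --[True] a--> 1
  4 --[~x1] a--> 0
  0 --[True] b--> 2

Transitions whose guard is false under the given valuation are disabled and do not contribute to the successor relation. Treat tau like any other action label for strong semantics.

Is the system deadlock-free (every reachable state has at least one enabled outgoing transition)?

Answer: DEADLOCK-FREE

Working:
R = {0,2,3}
  0: a→0  b→2  [2 exit(s)]
  2: tau→2  tau→3  [2 exit(s)]
  3: a→2  [1 exit(s)]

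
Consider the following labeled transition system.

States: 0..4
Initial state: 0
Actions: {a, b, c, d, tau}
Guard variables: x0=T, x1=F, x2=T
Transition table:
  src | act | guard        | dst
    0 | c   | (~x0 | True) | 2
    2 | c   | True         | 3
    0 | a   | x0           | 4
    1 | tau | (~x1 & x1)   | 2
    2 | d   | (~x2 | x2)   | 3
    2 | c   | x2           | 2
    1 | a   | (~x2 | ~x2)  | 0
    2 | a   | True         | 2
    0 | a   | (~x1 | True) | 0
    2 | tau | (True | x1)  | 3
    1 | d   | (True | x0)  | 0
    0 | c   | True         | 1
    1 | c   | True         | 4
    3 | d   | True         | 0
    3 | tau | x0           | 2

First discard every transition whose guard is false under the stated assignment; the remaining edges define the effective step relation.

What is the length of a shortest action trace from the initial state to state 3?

Layered search for 3:
  L0 = {0}
  L1 = {1,2,4}
  L2 = {3}
depth(3)=2, e.g. c·c

Answer: 2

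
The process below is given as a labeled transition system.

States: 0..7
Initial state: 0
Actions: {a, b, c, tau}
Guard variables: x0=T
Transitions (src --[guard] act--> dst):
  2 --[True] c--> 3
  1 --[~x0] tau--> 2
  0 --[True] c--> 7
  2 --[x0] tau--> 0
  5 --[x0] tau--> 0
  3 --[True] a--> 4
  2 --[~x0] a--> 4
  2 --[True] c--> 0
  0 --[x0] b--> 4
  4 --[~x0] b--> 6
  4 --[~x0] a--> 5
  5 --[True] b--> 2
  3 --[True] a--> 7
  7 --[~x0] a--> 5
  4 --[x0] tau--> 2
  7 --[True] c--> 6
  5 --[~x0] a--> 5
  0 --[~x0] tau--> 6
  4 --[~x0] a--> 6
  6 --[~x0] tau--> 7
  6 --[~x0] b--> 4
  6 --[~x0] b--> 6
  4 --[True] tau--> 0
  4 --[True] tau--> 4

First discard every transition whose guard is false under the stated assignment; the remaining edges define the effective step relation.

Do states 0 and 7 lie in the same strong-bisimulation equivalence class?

Compute ~ classes (split until stable):
  P[0] = {{0,1,2,3,4,5,6,7}}
  P[1] = {{0},{1,6},{2},{3},{4},{5},{7}}
Fixed point at round 2; 7 class(es).
0∈{0}, 7∈{7}

Answer: NOT BISIMILAR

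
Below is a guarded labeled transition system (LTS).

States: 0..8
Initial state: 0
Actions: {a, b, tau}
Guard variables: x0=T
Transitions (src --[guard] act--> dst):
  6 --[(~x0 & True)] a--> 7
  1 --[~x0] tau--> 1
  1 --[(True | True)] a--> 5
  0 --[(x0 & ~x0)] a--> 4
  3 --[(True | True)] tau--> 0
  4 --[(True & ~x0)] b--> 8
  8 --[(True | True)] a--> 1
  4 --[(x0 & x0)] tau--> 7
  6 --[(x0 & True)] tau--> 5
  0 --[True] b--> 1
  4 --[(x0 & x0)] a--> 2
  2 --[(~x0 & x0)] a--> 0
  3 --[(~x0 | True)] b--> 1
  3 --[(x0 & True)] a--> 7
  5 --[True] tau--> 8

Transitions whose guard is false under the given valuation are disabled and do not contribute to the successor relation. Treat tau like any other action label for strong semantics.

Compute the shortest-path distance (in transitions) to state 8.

BFS to 8:
  depth 0: {0}
  depth 1: {1}
  depth 2: {5}
  depth 3: {8}
depth(8)=3, e.g. b·a·tau

Answer: 3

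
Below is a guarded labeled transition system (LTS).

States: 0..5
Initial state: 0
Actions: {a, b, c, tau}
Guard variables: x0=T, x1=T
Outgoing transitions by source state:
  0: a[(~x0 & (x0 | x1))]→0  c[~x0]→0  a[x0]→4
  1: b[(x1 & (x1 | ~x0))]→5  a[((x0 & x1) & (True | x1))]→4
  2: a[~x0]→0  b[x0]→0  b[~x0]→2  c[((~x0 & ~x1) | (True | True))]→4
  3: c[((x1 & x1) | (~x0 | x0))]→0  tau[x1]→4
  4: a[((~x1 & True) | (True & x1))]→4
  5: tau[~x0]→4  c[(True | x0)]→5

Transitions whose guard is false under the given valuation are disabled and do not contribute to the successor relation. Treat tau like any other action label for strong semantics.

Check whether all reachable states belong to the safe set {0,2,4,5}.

Answer: INVARIANT HOLDS

Analysis:
Allowed set {0,2,4,5}
R = {0,4}
  0: safe
  4: safe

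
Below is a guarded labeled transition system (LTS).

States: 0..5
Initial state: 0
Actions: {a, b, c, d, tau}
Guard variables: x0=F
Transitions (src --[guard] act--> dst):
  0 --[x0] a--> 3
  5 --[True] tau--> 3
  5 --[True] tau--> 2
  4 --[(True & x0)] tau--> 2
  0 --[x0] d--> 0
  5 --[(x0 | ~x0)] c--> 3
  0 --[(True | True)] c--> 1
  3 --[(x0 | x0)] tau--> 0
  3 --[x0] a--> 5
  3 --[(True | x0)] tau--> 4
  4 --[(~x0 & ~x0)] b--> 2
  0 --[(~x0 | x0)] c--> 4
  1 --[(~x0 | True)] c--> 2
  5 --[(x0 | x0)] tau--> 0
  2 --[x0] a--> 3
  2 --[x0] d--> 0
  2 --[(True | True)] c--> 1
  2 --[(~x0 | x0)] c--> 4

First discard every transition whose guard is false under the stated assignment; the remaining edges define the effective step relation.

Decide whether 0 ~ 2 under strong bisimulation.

Answer: BISIMILAR

Analysis:
Compute ~ classes (split until stable):
  π0 = {{0,1,2,3,4,5}}
  π1 = {{0,1,2},{3},{4},{5}}
  π2 = {{0,2},{1},{3},{4},{5}}
stable after 3 split(s): 5 block(s)
0∈{0,2}, 2∈{0,2}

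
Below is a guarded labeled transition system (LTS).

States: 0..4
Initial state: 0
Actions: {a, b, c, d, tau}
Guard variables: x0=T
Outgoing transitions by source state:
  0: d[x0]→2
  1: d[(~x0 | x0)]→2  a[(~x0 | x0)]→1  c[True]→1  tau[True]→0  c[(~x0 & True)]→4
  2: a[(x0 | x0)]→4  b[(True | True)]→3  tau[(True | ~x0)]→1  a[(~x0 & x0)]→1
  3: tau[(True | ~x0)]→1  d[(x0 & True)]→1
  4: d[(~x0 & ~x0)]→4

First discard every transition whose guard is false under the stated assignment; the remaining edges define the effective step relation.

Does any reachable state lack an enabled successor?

Reachable = {0,1,2,3,4}
  0: d→2  [1 exit(s)]
  1: a→1  c→1  d→2  tau→0  [4 exit(s)]
  2: a→4  b→3  tau→1  [3 exit(s)]
  3: d→1  tau→1  [2 exit(s)]
  4: ∅  [deadlock]
Path to 4: d·a

Answer: DEADLOCK at state 4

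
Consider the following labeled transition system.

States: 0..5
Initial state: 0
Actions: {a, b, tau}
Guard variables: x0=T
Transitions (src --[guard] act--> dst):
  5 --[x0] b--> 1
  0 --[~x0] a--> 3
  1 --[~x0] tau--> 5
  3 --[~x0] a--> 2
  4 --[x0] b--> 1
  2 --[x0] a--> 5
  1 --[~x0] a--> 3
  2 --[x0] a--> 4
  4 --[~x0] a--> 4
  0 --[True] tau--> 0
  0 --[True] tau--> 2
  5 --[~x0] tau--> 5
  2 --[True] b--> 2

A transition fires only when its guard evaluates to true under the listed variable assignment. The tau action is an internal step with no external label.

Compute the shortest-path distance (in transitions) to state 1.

Answer: 3

Working:
Layered search for 1:
  L0 = {0}
  L1 = {2}
  L2 = {4,5}
  L3 = {1}
1 enters at depth 3; path tau·a·b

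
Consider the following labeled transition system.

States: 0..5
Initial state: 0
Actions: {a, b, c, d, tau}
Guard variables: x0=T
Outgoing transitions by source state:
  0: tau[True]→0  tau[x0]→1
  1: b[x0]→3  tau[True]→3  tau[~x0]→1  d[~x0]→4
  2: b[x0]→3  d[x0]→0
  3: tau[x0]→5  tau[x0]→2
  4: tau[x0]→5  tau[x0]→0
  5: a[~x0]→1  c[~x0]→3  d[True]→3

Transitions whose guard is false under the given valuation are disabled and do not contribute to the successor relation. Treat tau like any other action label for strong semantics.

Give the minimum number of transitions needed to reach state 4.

Answer: UNREACHABLE

Trace:
Layered search for 4:
  depth 0: {0}
  depth 1: {1}
  depth 2: {3}
  depth 3: {2,5}
4 never appears.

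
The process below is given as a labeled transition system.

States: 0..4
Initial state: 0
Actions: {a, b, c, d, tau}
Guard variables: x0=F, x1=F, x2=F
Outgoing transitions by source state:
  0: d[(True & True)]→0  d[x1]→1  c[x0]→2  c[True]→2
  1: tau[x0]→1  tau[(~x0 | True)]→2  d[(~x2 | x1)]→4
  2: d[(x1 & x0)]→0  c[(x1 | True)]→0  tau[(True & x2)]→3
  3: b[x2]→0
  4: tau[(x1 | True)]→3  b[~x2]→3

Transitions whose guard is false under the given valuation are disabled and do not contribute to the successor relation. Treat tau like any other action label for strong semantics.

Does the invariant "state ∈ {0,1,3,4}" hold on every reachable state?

Inv-set: {0,1,3,4}
Reachable = {0,2}
  0: safe
  2: VIOLATES
counterexample path to 2: c

Answer: INVARIANT VIOLATED at state 2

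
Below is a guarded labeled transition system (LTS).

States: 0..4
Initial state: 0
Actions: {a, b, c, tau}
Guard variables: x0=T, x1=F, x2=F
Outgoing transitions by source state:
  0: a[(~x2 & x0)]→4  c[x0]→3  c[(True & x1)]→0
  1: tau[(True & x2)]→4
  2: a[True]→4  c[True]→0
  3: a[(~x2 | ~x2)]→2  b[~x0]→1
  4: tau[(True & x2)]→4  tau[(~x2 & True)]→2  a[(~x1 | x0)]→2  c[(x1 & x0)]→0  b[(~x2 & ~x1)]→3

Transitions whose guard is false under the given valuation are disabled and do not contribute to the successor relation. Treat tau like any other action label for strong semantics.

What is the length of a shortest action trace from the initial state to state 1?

Answer: UNREACHABLE

Analysis:
Layered search for 1:
  depth 0: {0}
  depth 1: {3,4}
  depth 2: {2}
1 never appears.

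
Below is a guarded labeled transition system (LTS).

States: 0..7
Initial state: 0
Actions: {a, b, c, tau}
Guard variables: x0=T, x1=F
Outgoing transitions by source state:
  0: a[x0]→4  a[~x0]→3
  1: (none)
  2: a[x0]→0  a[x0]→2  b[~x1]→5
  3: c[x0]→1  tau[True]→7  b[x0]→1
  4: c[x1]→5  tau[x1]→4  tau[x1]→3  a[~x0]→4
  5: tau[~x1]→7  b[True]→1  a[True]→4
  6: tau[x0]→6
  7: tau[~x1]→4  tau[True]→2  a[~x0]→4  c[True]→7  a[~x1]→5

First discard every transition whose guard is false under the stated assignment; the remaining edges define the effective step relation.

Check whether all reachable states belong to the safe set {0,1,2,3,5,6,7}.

Allowed set {0,1,2,3,5,6,7}
R = {0,4}
  0: ✓
  4: ✗ unsafe
reach 4 via a — violates

Answer: INVARIANT VIOLATED at state 4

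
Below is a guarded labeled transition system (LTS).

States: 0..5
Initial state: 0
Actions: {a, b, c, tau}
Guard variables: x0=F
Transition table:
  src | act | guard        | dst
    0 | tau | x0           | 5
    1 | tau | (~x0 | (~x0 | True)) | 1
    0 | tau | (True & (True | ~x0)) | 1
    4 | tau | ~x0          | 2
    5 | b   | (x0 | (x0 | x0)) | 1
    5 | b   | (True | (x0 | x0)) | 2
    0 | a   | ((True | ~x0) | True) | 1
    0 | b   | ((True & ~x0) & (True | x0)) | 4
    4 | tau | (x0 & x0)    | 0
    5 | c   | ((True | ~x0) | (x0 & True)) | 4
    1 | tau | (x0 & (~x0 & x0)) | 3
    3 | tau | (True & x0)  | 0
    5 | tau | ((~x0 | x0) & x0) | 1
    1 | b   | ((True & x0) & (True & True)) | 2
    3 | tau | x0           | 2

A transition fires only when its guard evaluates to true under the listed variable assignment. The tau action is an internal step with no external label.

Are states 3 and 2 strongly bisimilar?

Refine partition for ~:
  π0 = {{0,1,2,3,4,5}}
  π1 = {{0},{1,4},{2,3},{5}}
  π2 = {{0},{1},{2,3},{4},{5}}
Fixed point at round 3; 5 class(es).
class of 3: {2,3}; class of 2: {2,3}

Answer: BISIMILAR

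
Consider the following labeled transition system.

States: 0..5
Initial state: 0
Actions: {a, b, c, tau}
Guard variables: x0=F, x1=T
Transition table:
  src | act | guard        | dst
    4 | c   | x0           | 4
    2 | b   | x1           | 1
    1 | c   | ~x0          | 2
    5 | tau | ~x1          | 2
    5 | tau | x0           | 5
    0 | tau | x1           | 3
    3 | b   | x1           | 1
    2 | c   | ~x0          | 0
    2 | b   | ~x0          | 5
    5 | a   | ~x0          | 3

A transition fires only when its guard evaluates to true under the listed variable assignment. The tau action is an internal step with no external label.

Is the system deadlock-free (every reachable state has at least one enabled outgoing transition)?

Reachable = {0,1,2,3,5}
  0: tau→3  [1 exit(s)]
  1: c→2  [1 exit(s)]
  2: b→1  b→5  c→0  [3 exit(s)]
  3: b→1  [1 exit(s)]
  5: a→3  [1 exit(s)]

Answer: DEADLOCK-FREE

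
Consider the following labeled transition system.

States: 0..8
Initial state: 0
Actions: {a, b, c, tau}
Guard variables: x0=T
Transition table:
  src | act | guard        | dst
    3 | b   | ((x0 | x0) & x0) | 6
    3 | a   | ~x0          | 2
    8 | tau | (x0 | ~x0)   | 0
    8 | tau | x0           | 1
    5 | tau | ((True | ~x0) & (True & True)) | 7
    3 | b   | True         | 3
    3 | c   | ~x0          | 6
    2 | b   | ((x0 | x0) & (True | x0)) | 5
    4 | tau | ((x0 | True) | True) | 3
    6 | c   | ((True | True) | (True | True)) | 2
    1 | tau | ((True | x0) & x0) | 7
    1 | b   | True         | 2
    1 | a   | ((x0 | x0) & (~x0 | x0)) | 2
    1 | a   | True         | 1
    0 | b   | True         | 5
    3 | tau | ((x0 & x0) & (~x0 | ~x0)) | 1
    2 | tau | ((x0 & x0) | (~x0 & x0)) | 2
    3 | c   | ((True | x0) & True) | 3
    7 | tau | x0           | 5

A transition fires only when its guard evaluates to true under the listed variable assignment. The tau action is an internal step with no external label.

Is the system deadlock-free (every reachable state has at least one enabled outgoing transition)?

R = {0,5,7}
  0: b→5  [1 exit(s)]
  5: tau→7  [1 exit(s)]
  7: tau→5  [1 exit(s)]

Answer: DEADLOCK-FREE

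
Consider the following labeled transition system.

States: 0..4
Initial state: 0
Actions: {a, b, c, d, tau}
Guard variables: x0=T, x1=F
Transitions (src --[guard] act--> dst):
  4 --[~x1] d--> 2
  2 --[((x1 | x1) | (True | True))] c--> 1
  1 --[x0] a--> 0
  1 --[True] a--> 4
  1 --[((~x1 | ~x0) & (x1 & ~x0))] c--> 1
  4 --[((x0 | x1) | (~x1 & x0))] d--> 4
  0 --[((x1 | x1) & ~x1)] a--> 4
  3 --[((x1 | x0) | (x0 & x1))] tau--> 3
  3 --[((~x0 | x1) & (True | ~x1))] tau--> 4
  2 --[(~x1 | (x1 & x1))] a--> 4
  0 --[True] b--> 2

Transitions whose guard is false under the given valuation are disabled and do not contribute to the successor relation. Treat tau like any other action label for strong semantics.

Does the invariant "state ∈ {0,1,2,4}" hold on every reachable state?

Answer: INVARIANT HOLDS

Trace:
Allowed set {0,1,2,4}
Reachable = {0,1,2,4}
  0: ✓
  1: ✓
  2: ✓
  4: ✓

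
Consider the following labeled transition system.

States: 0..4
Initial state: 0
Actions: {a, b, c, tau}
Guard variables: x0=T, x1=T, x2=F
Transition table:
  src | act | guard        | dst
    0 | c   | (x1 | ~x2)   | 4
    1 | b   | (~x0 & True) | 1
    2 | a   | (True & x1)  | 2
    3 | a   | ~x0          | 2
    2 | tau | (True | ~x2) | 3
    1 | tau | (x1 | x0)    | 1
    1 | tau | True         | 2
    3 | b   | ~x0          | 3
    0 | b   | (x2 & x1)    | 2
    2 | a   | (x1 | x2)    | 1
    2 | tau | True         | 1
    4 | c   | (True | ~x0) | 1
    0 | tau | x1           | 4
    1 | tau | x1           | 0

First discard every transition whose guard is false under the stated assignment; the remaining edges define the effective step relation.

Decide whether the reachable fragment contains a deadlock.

R = {0,1,2,3,4}
  0: c→4  tau→4  [deg 2]
  1: tau→0  tau→1  tau→2  [deg 3]
  2: a→1  a→2  tau→1  tau→3  [deg 4]
  3: ∅  [STUCK]
  4: c→1  [deg 1]
Path to 3: c·c·tau·tau

Answer: DEADLOCK at state 3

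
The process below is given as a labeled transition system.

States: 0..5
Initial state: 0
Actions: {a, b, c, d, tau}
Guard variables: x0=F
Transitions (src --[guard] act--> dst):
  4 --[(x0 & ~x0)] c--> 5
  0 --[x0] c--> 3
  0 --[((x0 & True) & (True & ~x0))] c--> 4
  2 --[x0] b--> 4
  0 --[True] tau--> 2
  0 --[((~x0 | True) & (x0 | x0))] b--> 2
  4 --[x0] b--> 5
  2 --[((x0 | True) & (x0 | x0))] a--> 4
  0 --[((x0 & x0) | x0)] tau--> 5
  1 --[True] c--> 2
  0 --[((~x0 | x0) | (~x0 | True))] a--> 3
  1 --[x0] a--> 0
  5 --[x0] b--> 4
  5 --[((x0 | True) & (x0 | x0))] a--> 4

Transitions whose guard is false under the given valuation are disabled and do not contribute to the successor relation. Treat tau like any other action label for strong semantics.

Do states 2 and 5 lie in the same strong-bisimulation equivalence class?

Answer: BISIMILAR

Working:
Compute ~ classes (split until stable):
  P[0] = {{0,1,2,3,4,5}}
  P[1] = {{0},{1},{2,3,4,5}}
3 equivalence class(es) (converged in 2)
[2]={2,3,4,5}  [5]={2,3,4,5}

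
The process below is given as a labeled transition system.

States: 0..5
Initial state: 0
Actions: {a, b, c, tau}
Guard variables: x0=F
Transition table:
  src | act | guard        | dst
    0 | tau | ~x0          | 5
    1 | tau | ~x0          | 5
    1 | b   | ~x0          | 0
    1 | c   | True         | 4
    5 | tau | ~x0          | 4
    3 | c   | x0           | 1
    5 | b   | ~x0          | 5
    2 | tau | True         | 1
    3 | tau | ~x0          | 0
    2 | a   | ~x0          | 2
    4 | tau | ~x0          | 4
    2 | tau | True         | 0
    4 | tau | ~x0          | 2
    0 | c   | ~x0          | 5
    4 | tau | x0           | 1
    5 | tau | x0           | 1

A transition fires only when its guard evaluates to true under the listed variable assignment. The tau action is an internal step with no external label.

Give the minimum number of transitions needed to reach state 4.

BFS to 4:
  Layer 0: {0}
  Layer 1: {5}
  Layer 2: {4}
first hit 4 at d=2 via c·tau

Answer: 2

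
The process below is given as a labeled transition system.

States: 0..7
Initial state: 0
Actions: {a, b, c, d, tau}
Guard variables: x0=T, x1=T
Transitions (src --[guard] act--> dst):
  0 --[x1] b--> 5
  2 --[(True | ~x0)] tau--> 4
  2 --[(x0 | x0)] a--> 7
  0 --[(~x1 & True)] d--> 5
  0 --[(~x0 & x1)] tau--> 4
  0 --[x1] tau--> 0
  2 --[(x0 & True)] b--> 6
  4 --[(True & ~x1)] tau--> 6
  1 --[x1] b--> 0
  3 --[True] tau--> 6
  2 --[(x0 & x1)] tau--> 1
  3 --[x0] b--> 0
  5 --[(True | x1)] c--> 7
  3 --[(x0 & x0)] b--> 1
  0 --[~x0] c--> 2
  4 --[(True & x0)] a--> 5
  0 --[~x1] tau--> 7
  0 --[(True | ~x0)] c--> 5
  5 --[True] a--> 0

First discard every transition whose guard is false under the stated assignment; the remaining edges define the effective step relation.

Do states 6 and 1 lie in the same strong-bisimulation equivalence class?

Compute ~ classes (split until stable):
  round 0: {{0,1,2,3,4,5,6,7}}
  round 1: {{0},{1},{2},{3},{4},{5},{6,7}}
7 equivalence class(es) (converged in 2)
class of 6: {6,7}; class of 1: {1}

Answer: NOT BISIMILAR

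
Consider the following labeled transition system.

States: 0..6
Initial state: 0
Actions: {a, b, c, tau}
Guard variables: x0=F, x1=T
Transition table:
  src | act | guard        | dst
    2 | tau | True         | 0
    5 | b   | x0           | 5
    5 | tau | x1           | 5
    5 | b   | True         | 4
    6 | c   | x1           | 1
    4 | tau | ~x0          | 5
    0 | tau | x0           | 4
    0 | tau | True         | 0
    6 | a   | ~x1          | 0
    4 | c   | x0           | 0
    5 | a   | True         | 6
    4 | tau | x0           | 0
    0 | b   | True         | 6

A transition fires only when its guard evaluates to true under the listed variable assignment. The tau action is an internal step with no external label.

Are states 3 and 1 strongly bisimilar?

Answer: BISIMILAR

Analysis:
Compute ~ classes (split until stable):
  P[0] = {{0,1,2,3,4,5,6}}
  P[1] = {{0},{1,3},{2,4},{5},{6}}
  P[2] = {{0},{1,3},{2},{4},{5},{6}}
6 equivalence class(es) (converged in 3)
class of 3: {1,3}; class of 1: {1,3}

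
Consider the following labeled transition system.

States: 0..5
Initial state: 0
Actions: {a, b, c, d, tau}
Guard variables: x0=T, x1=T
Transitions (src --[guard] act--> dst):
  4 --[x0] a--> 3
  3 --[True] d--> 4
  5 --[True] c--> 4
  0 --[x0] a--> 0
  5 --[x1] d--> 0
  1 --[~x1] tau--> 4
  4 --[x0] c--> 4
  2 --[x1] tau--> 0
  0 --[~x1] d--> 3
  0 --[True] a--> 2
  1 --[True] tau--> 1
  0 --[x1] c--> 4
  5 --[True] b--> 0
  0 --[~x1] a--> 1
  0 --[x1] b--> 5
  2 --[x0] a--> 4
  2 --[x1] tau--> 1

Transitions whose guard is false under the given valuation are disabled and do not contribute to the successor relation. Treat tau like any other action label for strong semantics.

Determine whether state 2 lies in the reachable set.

Answer: REACHABLE

Working:
14 transition(s) survive guard evaluation.
L0 = {0}
L1 = {2,4,5}  cumulative {0,2,4,5}
L2 = {1,3}  cumulative {0,1,2,3,4,5}
R = {0,1,2,3,4,5}
witness 2: a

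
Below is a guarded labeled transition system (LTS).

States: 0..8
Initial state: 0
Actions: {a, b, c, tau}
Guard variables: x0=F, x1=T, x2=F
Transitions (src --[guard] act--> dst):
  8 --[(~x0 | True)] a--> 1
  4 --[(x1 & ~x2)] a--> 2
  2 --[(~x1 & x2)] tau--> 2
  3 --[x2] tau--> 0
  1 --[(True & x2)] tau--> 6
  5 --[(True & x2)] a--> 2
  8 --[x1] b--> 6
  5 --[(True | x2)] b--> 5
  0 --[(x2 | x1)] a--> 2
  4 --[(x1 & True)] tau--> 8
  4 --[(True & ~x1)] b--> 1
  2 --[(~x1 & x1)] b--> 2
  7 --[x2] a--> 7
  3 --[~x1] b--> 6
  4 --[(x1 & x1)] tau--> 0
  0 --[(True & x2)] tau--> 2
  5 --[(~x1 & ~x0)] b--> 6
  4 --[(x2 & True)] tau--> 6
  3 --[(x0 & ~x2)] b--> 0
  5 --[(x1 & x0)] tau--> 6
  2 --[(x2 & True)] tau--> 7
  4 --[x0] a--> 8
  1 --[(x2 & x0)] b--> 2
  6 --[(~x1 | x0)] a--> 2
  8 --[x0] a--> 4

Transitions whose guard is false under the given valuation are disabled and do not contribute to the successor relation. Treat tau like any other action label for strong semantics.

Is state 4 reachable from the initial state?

Guard filter leaves 7 enabled edge(s).
depth 0: {0}
depth 1: {2}  now seen {0,2}
R = {0,2}

Answer: UNREACHABLE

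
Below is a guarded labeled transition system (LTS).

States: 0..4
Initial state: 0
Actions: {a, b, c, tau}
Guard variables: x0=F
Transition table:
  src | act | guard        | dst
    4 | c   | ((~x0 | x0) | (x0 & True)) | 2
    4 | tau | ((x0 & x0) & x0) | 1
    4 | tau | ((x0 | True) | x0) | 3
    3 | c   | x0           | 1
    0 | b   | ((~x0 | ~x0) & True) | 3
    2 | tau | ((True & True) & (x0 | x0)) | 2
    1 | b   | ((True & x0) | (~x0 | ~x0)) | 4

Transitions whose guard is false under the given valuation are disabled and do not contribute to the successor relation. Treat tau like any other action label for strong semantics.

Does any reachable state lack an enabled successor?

Reachable = {0,3}
  0: b→3  [1 exit(s)]
  3: ∅  [STUCK]
Path to 3: b

Answer: DEADLOCK at state 3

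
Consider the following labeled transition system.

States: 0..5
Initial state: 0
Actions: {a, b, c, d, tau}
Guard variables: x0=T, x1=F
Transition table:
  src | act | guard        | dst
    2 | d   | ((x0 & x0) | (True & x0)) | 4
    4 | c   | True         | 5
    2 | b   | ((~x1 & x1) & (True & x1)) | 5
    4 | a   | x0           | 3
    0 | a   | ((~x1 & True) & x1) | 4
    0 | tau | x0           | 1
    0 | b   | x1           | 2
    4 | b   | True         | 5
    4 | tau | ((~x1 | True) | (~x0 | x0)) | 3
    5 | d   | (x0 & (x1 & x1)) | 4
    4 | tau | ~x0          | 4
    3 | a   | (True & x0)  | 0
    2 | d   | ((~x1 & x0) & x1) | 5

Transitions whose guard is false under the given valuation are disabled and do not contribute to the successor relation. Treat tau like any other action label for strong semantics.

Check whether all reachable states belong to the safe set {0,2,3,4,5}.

Answer: INVARIANT VIOLATED at state 1

Analysis:
Inv-set: {0,2,3,4,5}
Reachable = {0,1}
  0: safe
  1: outside
witness against invariant: tau → 1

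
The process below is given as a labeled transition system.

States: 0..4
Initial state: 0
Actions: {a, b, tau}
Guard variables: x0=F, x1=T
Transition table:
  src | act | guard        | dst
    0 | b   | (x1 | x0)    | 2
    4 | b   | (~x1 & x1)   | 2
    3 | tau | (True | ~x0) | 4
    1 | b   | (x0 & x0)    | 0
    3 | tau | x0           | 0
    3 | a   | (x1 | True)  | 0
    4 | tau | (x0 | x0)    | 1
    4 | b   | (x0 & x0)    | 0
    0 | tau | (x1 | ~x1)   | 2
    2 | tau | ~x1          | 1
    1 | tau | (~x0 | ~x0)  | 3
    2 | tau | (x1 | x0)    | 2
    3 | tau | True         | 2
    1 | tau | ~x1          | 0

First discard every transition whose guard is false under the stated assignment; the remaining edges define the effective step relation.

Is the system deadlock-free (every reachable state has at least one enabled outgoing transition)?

R = {0,2}
  0: b→2  tau→2  [2 exit(s)]
  2: tau→2  [1 exit(s)]

Answer: DEADLOCK-FREE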